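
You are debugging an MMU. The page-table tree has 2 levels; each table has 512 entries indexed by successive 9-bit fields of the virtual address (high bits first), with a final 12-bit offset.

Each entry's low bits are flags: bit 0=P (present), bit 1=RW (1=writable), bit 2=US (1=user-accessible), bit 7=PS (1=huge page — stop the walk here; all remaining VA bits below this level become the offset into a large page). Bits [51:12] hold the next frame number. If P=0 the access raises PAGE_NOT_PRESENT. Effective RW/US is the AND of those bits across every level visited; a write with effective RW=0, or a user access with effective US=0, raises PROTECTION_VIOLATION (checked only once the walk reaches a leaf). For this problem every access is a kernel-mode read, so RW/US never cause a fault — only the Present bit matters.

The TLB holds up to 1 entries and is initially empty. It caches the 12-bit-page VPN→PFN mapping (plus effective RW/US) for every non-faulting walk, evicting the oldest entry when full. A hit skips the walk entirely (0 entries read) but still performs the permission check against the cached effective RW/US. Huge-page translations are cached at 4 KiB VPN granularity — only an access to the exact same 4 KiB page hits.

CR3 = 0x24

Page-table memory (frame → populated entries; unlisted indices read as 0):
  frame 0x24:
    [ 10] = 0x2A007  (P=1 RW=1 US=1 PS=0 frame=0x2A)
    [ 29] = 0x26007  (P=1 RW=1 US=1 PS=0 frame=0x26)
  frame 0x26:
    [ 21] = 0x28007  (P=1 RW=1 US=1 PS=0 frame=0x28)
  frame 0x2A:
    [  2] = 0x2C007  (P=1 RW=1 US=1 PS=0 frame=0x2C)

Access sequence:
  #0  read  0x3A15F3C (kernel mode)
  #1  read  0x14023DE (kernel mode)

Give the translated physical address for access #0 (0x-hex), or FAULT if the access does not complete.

Trace:
#0 VA=0x3A15F3C (r,kernel):
  L0: frame=0x24 idx=29 entry=0x26007 [P=1 RW=1 US=1 PS=0]
  L1: frame=0x26 idx=21 entry=0x28007 [P=1 RW=1 US=1 PS=0]
  ✓ 0x28F3C  — 2 lookups
#1 VA=0x14023DE (r,kernel):
  L0: frame=0x24 idx=10 entry=0x2A007 [P=1 RW=1 US=1 PS=0]
  L1: frame=0x2A idx=2 entry=0x2C007 [P=1 RW=1 US=1 PS=0]
  ✓ 0x2C3DE  — 2 lookups

Access #0 PA: 0x28F3C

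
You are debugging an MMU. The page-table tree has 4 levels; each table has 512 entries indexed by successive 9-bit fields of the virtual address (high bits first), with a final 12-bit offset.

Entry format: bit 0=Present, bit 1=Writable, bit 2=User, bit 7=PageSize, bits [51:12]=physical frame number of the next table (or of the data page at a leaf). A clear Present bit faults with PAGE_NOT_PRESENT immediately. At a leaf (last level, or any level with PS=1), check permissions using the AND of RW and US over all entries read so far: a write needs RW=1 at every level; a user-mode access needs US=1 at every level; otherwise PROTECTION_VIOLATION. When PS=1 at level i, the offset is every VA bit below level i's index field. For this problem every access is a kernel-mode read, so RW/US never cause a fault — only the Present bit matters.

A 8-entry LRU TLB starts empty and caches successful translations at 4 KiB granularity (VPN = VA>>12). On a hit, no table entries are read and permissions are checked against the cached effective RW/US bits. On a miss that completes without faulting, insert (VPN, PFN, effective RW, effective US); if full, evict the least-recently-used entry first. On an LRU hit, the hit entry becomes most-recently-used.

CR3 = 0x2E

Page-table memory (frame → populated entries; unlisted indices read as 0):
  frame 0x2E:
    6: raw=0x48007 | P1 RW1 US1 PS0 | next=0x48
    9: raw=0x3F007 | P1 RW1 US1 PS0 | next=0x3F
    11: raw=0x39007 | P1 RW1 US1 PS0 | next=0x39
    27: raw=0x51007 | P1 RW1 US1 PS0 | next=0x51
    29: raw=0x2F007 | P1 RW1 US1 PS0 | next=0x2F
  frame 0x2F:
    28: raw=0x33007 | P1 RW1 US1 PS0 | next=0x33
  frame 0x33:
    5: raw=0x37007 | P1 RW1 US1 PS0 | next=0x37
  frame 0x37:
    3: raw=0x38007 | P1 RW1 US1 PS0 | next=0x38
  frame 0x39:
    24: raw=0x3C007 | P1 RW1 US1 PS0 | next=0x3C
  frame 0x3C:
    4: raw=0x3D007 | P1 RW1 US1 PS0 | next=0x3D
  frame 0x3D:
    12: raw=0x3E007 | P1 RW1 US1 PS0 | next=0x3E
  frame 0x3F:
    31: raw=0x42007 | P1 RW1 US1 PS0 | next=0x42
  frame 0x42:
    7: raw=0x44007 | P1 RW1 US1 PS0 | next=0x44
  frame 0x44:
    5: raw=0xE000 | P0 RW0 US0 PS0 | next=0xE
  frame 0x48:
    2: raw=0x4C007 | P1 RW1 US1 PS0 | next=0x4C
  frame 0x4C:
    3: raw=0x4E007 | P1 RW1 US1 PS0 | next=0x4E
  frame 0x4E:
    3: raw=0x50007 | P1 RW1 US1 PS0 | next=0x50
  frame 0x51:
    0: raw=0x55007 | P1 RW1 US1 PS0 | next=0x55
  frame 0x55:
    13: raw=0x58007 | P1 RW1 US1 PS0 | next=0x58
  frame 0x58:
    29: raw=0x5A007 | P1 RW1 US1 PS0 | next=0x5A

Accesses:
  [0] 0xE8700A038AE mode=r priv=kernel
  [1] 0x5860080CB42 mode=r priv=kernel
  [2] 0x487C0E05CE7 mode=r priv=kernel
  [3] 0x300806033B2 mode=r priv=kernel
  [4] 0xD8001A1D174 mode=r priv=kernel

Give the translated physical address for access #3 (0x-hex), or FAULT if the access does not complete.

Walk each access:
#0 VA=0xE8700A038AE (r,kernel):
  lvl0: tbl 0x2E, slot 29 ⇒ 0x2F007 (P1/RW1/US1/PS0)
  lvl1: tbl 0x2F, slot 28 ⇒ 0x33007 (P1/RW1/US1/PS0)
  lvl2: tbl 0x33, slot 5 ⇒ 0x37007 (P1/RW1/US1/PS0)
  lvl3: tbl 0x37, slot 3 ⇒ 0x38007 (P1/RW1/US1/PS0)
  ✓ 0x388AE  — 4 lookups
#1 VA=0x5860080CB42 (r,kernel):
  lvl0: tbl 0x2E, slot 11 ⇒ 0x39007 (P1/RW1/US1/PS0)
  lvl1: tbl 0x39, slot 24 ⇒ 0x3C007 (P1/RW1/US1/PS0)
  lvl2: tbl 0x3C, slot 4 ⇒ 0x3D007 (P1/RW1/US1/PS0)
  lvl3: tbl 0x3D, slot 12 ⇒ 0x3E007 (P1/RW1/US1/PS0)
  ✓ 0x3EB42  — 4 lookups
#2 VA=0x487C0E05CE7 (r,kernel):
  lvl0: tbl 0x2E, slot 9 ⇒ 0x3F007 (P1/RW1/US1/PS0)
  lvl1: tbl 0x3F, slot 31 ⇒ 0x42007 (P1/RW1/US1/PS0)
  lvl2: tbl 0x42, slot 7 ⇒ 0x44007 (P1/RW1/US1/PS0)
  lvl3: tbl 0x44, slot 5 ⇒ 0xE000 (P0/RW0/US0/PS0)
  ✗ PAGE_NOT_PRESENT  [4 reads]
#3 VA=0x300806033B2 (r,kernel):
  lvl0: tbl 0x2E, slot 6 ⇒ 0x48007 (P1/RW1/US1/PS0)
  lvl1: tbl 0x48, slot 2 ⇒ 0x4C007 (P1/RW1/US1/PS0)
  lvl2: tbl 0x4C, slot 3 ⇒ 0x4E007 (P1/RW1/US1/PS0)
  lvl3: tbl 0x4E, slot 3 ⇒ 0x50007 (P1/RW1/US1/PS0)
  ✓ 0x503B2  — 4 lookups
#4 VA=0xD8001A1D174 (r,kernel):
  lvl0: tbl 0x2E, slot 27 ⇒ 0x51007 (P1/RW1/US1/PS0)
  lvl1: tbl 0x51, slot 0 ⇒ 0x55007 (P1/RW1/US1/PS0)
  lvl2: tbl 0x55, slot 13 ⇒ 0x58007 (P1/RW1/US1/PS0)
  lvl3: tbl 0x58, slot 29 ⇒ 0x5A007 (P1/RW1/US1/PS0)
  ✓ 0x5A174  — 4 lookups

Access #3 PA: 0x503B2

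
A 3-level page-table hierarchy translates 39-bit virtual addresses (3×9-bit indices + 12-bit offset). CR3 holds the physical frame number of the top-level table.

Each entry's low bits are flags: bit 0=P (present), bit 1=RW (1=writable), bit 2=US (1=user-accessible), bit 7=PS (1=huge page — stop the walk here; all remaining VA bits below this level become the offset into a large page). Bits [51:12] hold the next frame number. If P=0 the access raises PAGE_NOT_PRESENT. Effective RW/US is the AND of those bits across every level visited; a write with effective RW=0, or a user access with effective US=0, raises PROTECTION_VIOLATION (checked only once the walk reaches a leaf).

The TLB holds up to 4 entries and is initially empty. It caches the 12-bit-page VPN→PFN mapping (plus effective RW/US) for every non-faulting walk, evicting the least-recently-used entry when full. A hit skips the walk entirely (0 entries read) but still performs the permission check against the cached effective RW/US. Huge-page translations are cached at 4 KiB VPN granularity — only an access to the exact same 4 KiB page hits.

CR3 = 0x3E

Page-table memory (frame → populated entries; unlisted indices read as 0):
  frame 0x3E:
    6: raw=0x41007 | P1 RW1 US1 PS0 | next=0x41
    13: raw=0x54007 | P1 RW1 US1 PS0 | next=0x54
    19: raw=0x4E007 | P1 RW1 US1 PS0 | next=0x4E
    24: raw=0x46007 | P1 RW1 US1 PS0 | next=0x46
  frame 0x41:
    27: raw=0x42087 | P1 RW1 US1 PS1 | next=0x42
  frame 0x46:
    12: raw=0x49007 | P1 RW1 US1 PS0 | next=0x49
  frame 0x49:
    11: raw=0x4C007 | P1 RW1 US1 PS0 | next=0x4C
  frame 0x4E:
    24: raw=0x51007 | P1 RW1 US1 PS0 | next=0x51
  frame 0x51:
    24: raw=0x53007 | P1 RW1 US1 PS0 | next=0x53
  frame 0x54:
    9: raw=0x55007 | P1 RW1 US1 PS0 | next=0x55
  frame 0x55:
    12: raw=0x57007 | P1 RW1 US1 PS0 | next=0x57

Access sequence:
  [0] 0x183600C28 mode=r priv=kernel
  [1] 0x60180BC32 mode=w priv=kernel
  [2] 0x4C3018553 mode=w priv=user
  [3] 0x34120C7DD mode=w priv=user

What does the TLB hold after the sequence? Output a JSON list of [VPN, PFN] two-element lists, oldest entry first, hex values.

Walk each access:
#0 VA=0x183600C28 (r,kernel):
  L0 @0x3E[6] → 0x41007  P=1,RW=1,US=1,PS=0
  L1 @0x41[27] → 0x42087  P=1,RW=1,US=1,PS=1
  ⇒ phys 0x42C28 (huge @L1)  [2 reads]
#1 VA=0x60180BC32 (w,kernel):
  L0 @0x3E[24] → 0x46007  P=1,RW=1,US=1,PS=0
  L1 @0x46[12] → 0x49007  P=1,RW=1,US=1,PS=0
  L2 @0x49[11] → 0x4C007  P=1,RW=1,US=1,PS=0
  ⇒ phys 0x4CC32  [3 reads]
#2 VA=0x4C3018553 (w,user):
  L0 @0x3E[19] → 0x4E007  P=1,RW=1,US=1,PS=0
  L1 @0x4E[24] → 0x51007  P=1,RW=1,US=1,PS=0
  L2 @0x51[24] → 0x53007  P=1,RW=1,US=1,PS=0
  ⇒ phys 0x53553  [3 reads]
#3 VA=0x34120C7DD (w,user):
  L0 @0x3E[13] → 0x54007  P=1,RW=1,US=1,PS=0
  L1 @0x54[9] → 0x55007  P=1,RW=1,US=1,PS=0
  L2 @0x55[12] → 0x57007  P=1,RW=1,US=1,PS=0
  ⇒ phys 0x577DD  [3 reads]

TLB: [["0x183600", "0x42"], ["0x60180B", "0x4C"], ["0x4C3018", "0x53"], ["0x34120C", "0x57"]]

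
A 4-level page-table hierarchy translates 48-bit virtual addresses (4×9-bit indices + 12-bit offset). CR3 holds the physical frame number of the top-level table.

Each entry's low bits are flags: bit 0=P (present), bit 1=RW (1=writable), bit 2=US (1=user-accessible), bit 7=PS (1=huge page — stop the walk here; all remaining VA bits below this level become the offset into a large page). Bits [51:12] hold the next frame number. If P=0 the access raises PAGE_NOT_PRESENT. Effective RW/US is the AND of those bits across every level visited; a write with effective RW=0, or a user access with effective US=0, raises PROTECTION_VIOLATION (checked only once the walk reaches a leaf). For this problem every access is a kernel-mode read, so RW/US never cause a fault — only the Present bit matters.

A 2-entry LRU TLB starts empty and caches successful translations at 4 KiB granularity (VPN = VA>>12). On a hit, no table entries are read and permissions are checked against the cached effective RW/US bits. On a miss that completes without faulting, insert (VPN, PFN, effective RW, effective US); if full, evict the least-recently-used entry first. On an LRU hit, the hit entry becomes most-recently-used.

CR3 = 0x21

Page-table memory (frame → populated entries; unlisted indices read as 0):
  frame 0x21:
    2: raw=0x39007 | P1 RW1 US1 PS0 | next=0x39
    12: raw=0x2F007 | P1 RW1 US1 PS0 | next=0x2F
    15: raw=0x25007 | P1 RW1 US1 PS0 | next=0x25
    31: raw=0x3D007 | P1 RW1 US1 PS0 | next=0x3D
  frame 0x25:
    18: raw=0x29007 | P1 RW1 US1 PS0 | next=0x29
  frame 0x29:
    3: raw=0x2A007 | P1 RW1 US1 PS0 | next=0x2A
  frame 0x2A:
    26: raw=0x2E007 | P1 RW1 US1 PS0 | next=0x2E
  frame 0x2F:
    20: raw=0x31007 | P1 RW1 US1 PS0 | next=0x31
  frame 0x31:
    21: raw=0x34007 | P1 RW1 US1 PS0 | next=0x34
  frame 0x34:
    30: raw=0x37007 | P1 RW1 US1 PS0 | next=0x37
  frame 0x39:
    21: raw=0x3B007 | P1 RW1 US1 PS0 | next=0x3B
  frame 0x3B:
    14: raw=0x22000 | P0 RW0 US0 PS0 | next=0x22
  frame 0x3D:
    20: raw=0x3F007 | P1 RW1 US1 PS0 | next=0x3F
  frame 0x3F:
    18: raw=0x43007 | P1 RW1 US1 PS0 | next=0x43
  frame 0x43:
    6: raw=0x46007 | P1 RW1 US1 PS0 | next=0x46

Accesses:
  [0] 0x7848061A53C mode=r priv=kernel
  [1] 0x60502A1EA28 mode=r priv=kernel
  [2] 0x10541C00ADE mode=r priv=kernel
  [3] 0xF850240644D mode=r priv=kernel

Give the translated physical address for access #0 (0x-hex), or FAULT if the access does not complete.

Walk each access:
#0 VA=0x7848061A53C (r,kernel):
  L0 @0x21[15] → 0x25007  P=1,RW=1,US=1,PS=0
  L1 @0x25[18] → 0x29007  P=1,RW=1,US=1,PS=0
  L2 @0x29[3] → 0x2A007  P=1,RW=1,US=1,PS=0
  L3 @0x2A[26] → 0x2E007  P=1,RW=1,US=1,PS=0
  → PA=0x2E53C  (4 entries read)
#1 VA=0x60502A1EA28 (r,kernel):
  L0 @0x21[12] → 0x2F007  P=1,RW=1,US=1,PS=0
  L1 @0x2F[20] → 0x31007  P=1,RW=1,US=1,PS=0
  L2 @0x31[21] → 0x34007  P=1,RW=1,US=1,PS=0
  L3 @0x34[30] → 0x37007  P=1,RW=1,US=1,PS=0
  → PA=0x37A28  (4 entries read)
#2 VA=0x10541C00ADE (r,kernel):
  L0 @0x21[2] → 0x39007  P=1,RW=1,US=1,PS=0
  L1 @0x39[21] → 0x3B007  P=1,RW=1,US=1,PS=0
  L2 @0x3B[14] → 0x22000  P=0,RW=0,US=0,PS=0
  → PAGE_NOT_PRESENT  (3 entries read)
#3 VA=0xF850240644D (r,kernel):
  L0 @0x21[31] → 0x3D007  P=1,RW=1,US=1,PS=0
  L1 @0x3D[20] → 0x3F007  P=1,RW=1,US=1,PS=0
  L2 @0x3F[18] → 0x43007  P=1,RW=1,US=1,PS=0
  L3 @0x43[6] → 0x46007  P=1,RW=1,US=1,PS=0
  → PA=0x4644D  (4 entries read)

Access #0 PA: 0x2E53C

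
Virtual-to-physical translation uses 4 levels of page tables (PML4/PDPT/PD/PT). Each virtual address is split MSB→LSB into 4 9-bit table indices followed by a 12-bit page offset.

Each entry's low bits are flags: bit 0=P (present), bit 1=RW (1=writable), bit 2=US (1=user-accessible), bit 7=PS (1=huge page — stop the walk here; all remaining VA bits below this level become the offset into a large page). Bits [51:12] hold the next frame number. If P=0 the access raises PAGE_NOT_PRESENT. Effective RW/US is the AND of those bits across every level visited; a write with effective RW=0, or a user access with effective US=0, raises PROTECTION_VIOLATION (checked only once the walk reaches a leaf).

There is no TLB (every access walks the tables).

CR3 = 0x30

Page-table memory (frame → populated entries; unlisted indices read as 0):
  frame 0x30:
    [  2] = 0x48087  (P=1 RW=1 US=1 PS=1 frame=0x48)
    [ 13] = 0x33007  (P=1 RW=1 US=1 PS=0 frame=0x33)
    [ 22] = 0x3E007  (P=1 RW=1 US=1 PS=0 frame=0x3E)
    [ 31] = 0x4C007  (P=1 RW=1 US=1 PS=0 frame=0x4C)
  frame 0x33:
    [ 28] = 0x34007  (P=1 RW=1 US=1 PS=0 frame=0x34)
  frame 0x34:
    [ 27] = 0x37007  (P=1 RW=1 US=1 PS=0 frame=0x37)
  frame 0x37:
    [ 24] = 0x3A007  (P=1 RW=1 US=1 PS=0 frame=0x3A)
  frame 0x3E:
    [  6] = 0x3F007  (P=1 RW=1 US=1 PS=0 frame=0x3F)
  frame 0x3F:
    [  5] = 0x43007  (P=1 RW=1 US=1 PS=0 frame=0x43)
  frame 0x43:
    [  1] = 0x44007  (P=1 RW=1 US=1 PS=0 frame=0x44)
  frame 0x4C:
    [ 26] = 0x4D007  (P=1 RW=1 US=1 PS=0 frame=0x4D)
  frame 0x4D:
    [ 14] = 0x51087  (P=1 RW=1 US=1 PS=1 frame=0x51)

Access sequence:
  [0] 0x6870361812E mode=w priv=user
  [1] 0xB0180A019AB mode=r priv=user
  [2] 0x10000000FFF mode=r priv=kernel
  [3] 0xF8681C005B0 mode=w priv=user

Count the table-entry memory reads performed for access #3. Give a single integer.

Walk each access:
#0 VA=0x6870361812E (w,user):
  L0: frame=0x30 idx=13 entry=0x33007 [P=1 RW=1 US=1 PS=0]
  L1: frame=0x33 idx=28 entry=0x34007 [P=1 RW=1 US=1 PS=0]
  L2: frame=0x34 idx=27 entry=0x37007 [P=1 RW=1 US=1 PS=0]
  L3: frame=0x37 idx=24 entry=0x3A007 [P=1 RW=1 US=1 PS=0]
  ⇒ phys 0x3A12E  [4 reads]
#1 VA=0xB0180A019AB (r,user):
  L0: frame=0x30 idx=22 entry=0x3E007 [P=1 RW=1 US=1 PS=0]
  L1: frame=0x3E idx=6 entry=0x3F007 [P=1 RW=1 US=1 PS=0]
  L2: frame=0x3F idx=5 entry=0x43007 [P=1 RW=1 US=1 PS=0]
  L3: frame=0x43 idx=1 entry=0x44007 [P=1 RW=1 US=1 PS=0]
  ⇒ phys 0x449AB  [4 reads]
#2 VA=0x10000000FFF (r,kernel):
  L0: frame=0x30 idx=2 entry=0x48087 [P=1 RW=1 US=1 PS=1]
  ⇒ phys 0x48FFF (huge @L0)  [1 reads]
#3 VA=0xF8681C005B0 (w,user):
  L0: frame=0x30 idx=31 entry=0x4C007 [P=1 RW=1 US=1 PS=0]
  L1: frame=0x4C idx=26 entry=0x4D007 [P=1 RW=1 US=1 PS=0]
  L2: frame=0x4D idx=14 entry=0x51087 [P=1 RW=1 US=1 PS=1]
  ⇒ phys 0x515B0 (huge @L2)  [3 reads]

Entries read for #3: 3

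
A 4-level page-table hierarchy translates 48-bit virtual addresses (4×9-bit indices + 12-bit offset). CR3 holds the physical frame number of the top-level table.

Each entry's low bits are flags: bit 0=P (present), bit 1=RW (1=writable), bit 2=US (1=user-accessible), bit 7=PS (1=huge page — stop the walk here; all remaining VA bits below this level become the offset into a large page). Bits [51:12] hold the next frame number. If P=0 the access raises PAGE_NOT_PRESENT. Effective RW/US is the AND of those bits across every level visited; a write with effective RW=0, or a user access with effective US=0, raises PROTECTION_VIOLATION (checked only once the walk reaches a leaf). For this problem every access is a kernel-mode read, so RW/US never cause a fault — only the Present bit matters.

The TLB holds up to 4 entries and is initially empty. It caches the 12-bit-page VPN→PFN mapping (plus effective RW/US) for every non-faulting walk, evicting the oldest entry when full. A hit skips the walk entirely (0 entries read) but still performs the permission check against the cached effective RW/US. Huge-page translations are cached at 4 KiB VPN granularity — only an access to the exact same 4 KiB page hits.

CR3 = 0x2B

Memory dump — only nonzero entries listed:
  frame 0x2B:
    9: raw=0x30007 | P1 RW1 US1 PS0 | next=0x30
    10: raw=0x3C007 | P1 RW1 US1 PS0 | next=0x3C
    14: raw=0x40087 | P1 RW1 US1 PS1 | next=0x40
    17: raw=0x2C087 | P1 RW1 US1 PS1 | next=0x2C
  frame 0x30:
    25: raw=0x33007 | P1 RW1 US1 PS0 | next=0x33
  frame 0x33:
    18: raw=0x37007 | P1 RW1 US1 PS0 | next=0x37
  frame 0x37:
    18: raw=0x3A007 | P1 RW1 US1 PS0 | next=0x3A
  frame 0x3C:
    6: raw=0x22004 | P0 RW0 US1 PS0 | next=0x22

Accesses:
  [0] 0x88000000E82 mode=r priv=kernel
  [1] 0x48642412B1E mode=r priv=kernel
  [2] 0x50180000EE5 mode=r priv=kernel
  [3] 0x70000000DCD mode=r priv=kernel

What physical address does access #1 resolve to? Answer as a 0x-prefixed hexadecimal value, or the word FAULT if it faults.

Trace:
#0 VA=0x88000000E82 (r,kernel):
  lvl0: tbl 0x2B, slot 17 ⇒ 0x2C087 (P1/RW1/US1/PS1)
  ✓ 0x2CE82 (huge @L0)  — 1 lookups
#1 VA=0x48642412B1E (r,kernel):
  lvl0: tbl 0x2B, slot 9 ⇒ 0x30007 (P1/RW1/US1/PS0)
  lvl1: tbl 0x30, slot 25 ⇒ 0x33007 (P1/RW1/US1/PS0)
  lvl2: tbl 0x33, slot 18 ⇒ 0x37007 (P1/RW1/US1/PS0)
  lvl3: tbl 0x37, slot 18 ⇒ 0x3A007 (P1/RW1/US1/PS0)
  ✓ 0x3AB1E  — 4 lookups
#2 VA=0x50180000EE5 (r,kernel):
  lvl0: tbl 0x2B, slot 10 ⇒ 0x3C007 (P1/RW1/US1/PS0)
  lvl1: tbl 0x3C, slot 6 ⇒ 0x22004 (P0/RW0/US1/PS0)
  ✗ PAGE_NOT_PRESENT  [2 reads]
#3 VA=0x70000000DCD (r,kernel):
  lvl0: tbl 0x2B, slot 14 ⇒ 0x40087 (P1/RW1/US1/PS1)
  ✓ 0x40DCD (huge @L0)  — 1 lookups

Access #1 PA: 0x3AB1E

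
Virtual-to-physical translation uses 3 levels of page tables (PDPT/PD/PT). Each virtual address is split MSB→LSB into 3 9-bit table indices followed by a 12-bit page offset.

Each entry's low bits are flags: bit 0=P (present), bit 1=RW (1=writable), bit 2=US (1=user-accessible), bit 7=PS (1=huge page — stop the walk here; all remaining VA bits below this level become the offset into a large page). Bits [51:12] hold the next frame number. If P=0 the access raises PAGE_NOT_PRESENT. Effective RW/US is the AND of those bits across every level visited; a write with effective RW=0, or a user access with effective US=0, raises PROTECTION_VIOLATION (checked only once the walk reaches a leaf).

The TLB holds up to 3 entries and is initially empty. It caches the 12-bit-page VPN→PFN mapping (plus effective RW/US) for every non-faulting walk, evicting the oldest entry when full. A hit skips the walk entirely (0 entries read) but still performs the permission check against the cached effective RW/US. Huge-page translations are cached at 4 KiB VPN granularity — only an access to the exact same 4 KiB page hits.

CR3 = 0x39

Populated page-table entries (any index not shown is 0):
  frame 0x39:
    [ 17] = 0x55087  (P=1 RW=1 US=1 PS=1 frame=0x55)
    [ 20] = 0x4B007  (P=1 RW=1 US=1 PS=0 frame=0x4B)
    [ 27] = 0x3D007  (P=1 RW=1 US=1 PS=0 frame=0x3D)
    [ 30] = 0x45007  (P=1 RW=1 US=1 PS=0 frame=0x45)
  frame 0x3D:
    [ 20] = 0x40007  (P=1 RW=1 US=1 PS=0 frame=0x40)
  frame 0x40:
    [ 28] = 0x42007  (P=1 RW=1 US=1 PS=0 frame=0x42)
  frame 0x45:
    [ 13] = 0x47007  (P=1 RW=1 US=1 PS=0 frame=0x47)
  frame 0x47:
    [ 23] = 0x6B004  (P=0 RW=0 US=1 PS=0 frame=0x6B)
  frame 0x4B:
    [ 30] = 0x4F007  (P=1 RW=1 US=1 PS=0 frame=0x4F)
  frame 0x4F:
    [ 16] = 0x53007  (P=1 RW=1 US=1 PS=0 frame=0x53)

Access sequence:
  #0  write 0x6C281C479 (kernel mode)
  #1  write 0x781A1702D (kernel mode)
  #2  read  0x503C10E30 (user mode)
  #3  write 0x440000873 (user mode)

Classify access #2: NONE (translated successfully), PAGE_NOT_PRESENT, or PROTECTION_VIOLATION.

Trace:
#0 VA=0x6C281C479 (w,kernel):
  L0 @0x39[27] → 0x3D007  P=1,RW=1,US=1,PS=0
  L1 @0x3D[20] → 0x40007  P=1,RW=1,US=1,PS=0
  L2 @0x40[28] → 0x42007  P=1,RW=1,US=1,PS=0
  → PA=0x42479  (3 entries read)
#1 VA=0x781A1702D (w,kernel):
  L0 @0x39[30] → 0x45007  P=1,RW=1,US=1,PS=0
  L1 @0x45[13] → 0x47007  P=1,RW=1,US=1,PS=0
  L2 @0x47[23] → 0x6B004  P=0,RW=0,US=1,PS=0
  → PAGE_NOT_PRESENT  (3 entries read)
#2 VA=0x503C10E30 (r,user):
  L0 @0x39[20] → 0x4B007  P=1,RW=1,US=1,PS=0
  L1 @0x4B[30] → 0x4F007  P=1,RW=1,US=1,PS=0
  L2 @0x4F[16] → 0x53007  P=1,RW=1,US=1,PS=0
  → PA=0x53E30  (3 entries read)
#3 VA=0x440000873 (w,user):
  L0 @0x39[17] → 0x55087  P=1,RW=1,US=1,PS=1
  → PA=0x55873 (huge @L0)  (1 entries read)

Access #2 fault: NONE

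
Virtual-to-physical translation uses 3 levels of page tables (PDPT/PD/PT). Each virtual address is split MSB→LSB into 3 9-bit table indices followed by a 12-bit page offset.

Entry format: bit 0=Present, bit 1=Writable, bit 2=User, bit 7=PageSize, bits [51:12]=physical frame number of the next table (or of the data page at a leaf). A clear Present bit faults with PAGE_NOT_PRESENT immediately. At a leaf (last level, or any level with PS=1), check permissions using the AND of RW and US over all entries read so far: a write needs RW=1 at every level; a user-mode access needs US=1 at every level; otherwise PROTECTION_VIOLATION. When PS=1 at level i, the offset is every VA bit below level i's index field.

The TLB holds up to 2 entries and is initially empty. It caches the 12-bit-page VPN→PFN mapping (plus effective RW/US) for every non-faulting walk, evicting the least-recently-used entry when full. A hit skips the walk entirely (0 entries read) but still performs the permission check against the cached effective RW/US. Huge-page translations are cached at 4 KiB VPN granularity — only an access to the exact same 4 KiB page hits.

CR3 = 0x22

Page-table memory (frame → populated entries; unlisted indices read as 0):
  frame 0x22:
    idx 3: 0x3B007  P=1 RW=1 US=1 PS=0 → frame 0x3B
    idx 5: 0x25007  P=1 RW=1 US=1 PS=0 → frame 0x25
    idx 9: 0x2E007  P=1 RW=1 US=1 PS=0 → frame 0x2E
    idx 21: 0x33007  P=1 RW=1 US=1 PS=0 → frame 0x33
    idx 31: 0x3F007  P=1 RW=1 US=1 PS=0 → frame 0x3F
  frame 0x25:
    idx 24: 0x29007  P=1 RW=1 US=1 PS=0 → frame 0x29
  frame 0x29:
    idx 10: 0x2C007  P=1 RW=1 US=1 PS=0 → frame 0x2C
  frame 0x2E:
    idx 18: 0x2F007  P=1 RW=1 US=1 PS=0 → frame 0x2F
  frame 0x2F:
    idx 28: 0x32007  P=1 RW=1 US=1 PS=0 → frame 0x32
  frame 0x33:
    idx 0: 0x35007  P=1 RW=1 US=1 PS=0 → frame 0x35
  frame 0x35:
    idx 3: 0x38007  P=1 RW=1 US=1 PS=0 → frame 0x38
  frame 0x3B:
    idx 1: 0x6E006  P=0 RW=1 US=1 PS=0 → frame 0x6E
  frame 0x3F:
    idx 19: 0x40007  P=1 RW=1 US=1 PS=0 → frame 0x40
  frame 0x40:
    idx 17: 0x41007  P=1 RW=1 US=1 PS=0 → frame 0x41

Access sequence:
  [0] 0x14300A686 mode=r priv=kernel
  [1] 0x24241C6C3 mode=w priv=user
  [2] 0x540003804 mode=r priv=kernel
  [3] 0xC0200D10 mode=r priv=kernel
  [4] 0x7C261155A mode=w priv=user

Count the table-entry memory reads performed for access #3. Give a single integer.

Walk each access:
#0 VA=0x14300A686 (r,kernel):
  [0] read 0x22 idx=5: raw=0x25007 flags P=1 W=1 U=1 S=0
  [1] read 0x25 idx=24: raw=0x29007 flags P=1 W=1 U=1 S=0
  [2] read 0x29 idx=10: raw=0x2C007 flags P=1 W=1 U=1 S=0
  ⇒ phys 0x2C686  [3 reads]
#1 VA=0x24241C6C3 (w,user):
  [0] read 0x22 idx=9: raw=0x2E007 flags P=1 W=1 U=1 S=0
  [1] read 0x2E idx=18: raw=0x2F007 flags P=1 W=1 U=1 S=0
  [2] read 0x2F idx=28: raw=0x32007 flags P=1 W=1 U=1 S=0
  ⇒ phys 0x326C3  [3 reads]
#2 VA=0x540003804 (r,kernel):
  [0] read 0x22 idx=21: raw=0x33007 flags P=1 W=1 U=1 S=0
  [1] read 0x33 idx=0: raw=0x35007 flags P=1 W=1 U=1 S=0
  [2] read 0x35 idx=3: raw=0x38007 flags P=1 W=1 U=1 S=0
  ⇒ phys 0x38804  [3 reads]
#3 VA=0xC0200D10 (r,kernel):
  [0] read 0x22 idx=3: raw=0x3B007 flags P=1 W=1 U=1 S=0
  [1] read 0x3B idx=1: raw=0x6E006 flags P=0 W=1 U=1 S=0
  → PAGE_NOT_PRESENT  (2 entries read)
#4 VA=0x7C261155A (w,user):
  [0] read 0x22 idx=31: raw=0x3F007 flags P=1 W=1 U=1 S=0
  [1] read 0x3F idx=19: raw=0x40007 flags P=1 W=1 U=1 S=0
  [2] read 0x40 idx=17: raw=0x41007 flags P=1 W=1 U=1 S=0
  ⇒ phys 0x4155A  [3 reads]

Entries read for #3: 2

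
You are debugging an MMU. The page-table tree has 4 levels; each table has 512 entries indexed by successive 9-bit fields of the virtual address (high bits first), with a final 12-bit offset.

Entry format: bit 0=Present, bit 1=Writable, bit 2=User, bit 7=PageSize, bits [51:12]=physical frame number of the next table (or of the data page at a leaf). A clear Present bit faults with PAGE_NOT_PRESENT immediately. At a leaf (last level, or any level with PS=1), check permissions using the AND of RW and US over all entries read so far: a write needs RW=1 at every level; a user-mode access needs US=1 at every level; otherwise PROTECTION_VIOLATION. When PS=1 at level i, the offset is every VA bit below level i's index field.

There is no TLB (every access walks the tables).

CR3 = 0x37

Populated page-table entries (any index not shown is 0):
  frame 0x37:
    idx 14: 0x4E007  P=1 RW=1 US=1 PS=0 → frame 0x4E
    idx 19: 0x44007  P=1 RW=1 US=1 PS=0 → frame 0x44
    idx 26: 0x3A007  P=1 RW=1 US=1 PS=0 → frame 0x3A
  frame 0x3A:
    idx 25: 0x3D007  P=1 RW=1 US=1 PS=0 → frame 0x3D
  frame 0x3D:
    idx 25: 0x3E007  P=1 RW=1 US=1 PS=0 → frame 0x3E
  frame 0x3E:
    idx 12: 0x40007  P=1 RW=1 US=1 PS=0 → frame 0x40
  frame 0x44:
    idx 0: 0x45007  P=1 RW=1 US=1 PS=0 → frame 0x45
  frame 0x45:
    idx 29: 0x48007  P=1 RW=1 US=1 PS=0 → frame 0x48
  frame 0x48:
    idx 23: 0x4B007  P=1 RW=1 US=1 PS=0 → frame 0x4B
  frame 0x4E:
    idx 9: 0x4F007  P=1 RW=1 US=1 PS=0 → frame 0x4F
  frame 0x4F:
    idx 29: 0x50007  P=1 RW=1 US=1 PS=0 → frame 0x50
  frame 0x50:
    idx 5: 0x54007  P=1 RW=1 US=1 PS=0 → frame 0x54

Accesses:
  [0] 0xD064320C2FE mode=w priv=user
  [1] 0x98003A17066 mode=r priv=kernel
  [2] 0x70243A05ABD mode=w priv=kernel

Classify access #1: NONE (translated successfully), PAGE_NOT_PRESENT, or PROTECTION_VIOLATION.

Per-access translation:
#0 VA=0xD064320C2FE (w,user):
  [0] read 0x37 idx=26: raw=0x3A007 flags P=1 W=1 U=1 S=0
  [1] read 0x3A idx=25: raw=0x3D007 flags P=1 W=1 U=1 S=0
  [2] read 0x3D idx=25: raw=0x3E007 flags P=1 W=1 U=1 S=0
  [3] read 0x3E idx=12: raw=0x40007 flags P=1 W=1 U=1 S=0
  ✓ 0x402FE  — 4 lookups
#1 VA=0x98003A17066 (r,kernel):
  [0] read 0x37 idx=19: raw=0x44007 flags P=1 W=1 U=1 S=0
  [1] read 0x44 idx=0: raw=0x45007 flags P=1 W=1 U=1 S=0
  [2] read 0x45 idx=29: raw=0x48007 flags P=1 W=1 U=1 S=0
  [3] read 0x48 idx=23: raw=0x4B007 flags P=1 W=1 U=1 S=0
  ✓ 0x4B066  — 4 lookups
#2 VA=0x70243A05ABD (w,kernel):
  [0] read 0x37 idx=14: raw=0x4E007 flags P=1 W=1 U=1 S=0
  [1] read 0x4E idx=9: raw=0x4F007 flags P=1 W=1 U=1 S=0
  [2] read 0x4F idx=29: raw=0x50007 flags P=1 W=1 U=1 S=0
  [3] read 0x50 idx=5: raw=0x54007 flags P=1 W=1 U=1 S=0
  ✓ 0x54ABD  — 4 lookups

Access #1 fault: NONE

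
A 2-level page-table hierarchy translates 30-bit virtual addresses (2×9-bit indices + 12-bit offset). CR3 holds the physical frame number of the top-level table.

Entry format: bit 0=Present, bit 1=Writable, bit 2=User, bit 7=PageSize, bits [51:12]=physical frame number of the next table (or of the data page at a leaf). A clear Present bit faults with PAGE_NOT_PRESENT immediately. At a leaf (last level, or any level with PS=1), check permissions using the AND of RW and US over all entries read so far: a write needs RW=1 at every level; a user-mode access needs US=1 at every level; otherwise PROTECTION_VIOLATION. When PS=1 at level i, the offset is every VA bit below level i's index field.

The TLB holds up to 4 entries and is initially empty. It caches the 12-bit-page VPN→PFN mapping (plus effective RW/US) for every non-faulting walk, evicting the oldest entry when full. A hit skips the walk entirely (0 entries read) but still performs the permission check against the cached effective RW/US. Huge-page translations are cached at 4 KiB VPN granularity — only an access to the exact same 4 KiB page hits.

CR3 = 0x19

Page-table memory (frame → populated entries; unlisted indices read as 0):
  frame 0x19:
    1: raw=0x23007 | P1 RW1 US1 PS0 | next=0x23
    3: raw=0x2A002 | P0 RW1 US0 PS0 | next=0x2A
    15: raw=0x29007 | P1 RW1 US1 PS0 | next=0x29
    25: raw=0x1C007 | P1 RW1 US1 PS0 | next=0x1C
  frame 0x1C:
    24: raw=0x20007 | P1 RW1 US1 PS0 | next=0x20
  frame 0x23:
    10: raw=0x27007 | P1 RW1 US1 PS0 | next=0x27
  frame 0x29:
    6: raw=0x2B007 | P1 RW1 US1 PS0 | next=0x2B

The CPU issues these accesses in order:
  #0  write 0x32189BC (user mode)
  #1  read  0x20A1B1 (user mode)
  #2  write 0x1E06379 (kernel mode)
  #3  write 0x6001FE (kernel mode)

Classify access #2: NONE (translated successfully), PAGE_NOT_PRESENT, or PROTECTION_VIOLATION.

Trace:
#0 VA=0x32189BC (w,user):
  L0 @0x19[25] → 0x1C007  P=1,RW=1,US=1,PS=0
  L1 @0x1C[24] → 0x20007  P=1,RW=1,US=1,PS=0
  ⇒ phys 0x209BC  [2 reads]
#1 VA=0x20A1B1 (r,user):
  L0 @0x19[1] → 0x23007  P=1,RW=1,US=1,PS=0
  L1 @0x23[10] → 0x27007  P=1,RW=1,US=1,PS=0
  ⇒ phys 0x271B1  [2 reads]
#2 VA=0x1E06379 (w,kernel):
  L0 @0x19[15] → 0x29007  P=1,RW=1,US=1,PS=0
  L1 @0x29[6] → 0x2B007  P=1,RW=1,US=1,PS=0
  ⇒ phys 0x2B379  [2 reads]
#3 VA=0x6001FE (w,kernel):
  L0 @0x19[3] → 0x2A002  P=0,RW=1,US=0,PS=0
  → PAGE_NOT_PRESENT  (1 entries read)

Access #2 fault: NONE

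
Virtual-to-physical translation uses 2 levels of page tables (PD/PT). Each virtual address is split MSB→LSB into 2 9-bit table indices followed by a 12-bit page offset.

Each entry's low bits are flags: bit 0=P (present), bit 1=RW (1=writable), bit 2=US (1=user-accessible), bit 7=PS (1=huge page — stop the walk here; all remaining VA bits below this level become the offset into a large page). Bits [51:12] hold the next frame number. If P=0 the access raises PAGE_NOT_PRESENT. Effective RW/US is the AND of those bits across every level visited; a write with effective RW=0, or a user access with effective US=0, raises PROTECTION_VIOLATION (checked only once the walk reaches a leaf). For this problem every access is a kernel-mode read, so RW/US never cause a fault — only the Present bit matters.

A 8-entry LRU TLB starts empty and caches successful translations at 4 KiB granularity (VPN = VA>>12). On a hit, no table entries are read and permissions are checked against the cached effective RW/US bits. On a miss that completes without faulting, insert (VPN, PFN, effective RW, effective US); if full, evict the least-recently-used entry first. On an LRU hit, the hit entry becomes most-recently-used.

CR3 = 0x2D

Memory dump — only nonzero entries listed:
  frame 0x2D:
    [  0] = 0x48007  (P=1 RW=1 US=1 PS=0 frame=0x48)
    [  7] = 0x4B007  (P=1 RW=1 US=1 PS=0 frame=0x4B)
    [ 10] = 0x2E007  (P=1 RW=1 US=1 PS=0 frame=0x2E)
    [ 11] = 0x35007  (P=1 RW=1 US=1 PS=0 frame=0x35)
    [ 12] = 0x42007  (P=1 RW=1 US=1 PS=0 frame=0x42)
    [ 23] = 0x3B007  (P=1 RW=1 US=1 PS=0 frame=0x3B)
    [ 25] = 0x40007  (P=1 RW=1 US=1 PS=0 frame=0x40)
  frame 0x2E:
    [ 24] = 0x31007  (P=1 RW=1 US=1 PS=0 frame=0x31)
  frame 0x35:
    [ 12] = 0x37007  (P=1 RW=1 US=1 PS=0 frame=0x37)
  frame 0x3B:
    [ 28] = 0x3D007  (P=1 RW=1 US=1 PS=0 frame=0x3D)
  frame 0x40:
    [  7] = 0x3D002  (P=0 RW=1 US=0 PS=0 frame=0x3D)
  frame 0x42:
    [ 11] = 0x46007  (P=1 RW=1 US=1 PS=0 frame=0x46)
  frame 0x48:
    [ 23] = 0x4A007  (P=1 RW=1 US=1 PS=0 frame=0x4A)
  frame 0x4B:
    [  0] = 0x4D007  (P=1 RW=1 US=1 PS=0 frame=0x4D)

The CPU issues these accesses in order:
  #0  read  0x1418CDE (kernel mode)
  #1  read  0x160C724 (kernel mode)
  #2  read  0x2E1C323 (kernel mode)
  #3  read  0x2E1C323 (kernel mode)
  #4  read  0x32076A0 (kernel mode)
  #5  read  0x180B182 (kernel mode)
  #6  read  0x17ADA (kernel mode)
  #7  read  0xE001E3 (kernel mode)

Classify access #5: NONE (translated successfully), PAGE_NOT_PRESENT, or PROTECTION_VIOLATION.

Walk each access:
#0 VA=0x1418CDE (r,kernel):
  L0: frame=0x2D idx=10 entry=0x2E007 [P=1 RW=1 US=1 PS=0]
  L1: frame=0x2E idx=24 entry=0x31007 [P=1 RW=1 US=1 PS=0]
  ⇒ phys 0x31CDE  [2 reads]
#1 VA=0x160C724 (r,kernel):
  L0: frame=0x2D idx=11 entry=0x35007 [P=1 RW=1 US=1 PS=0]
  L1: frame=0x35 idx=12 entry=0x37007 [P=1 RW=1 US=1 PS=0]
  ⇒ phys 0x37724  [2 reads]
#2 VA=0x2E1C323 (r,kernel):
  L0: frame=0x2D idx=23 entry=0x3B007 [P=1 RW=1 US=1 PS=0]
  L1: frame=0x3B idx=28 entry=0x3D007 [P=1 RW=1 US=1 PS=0]
  ⇒ phys 0x3D323  [2 reads]
#3 VA=0x2E1C323 (r,kernel):
  TLB hit vpn=0x2E1C → PA=0x3D323
#4 VA=0x32076A0 (r,kernel):
  L0: frame=0x2D idx=25 entry=0x40007 [P=1 RW=1 US=1 PS=0]
  L1: frame=0x40 idx=7 entry=0x3D002 [P=0 RW=1 US=0 PS=0]
  ✗ PAGE_NOT_PRESENT  [2 reads]
#5 VA=0x180B182 (r,kernel):
  L0: frame=0x2D idx=12 entry=0x42007 [P=1 RW=1 US=1 PS=0]
  L1: frame=0x42 idx=11 entry=0x46007 [P=1 RW=1 US=1 PS=0]
  ⇒ phys 0x46182  [2 reads]
#6 VA=0x17ADA (r,kernel):
  L0: frame=0x2D idx=0 entry=0x48007 [P=1 RW=1 US=1 PS=0]
  L1: frame=0x48 idx=23 entry=0x4A007 [P=1 RW=1 US=1 PS=0]
  ⇒ phys 0x4AADA  [2 reads]
#7 VA=0xE001E3 (r,kernel):
  L0: frame=0x2D idx=7 entry=0x4B007 [P=1 RW=1 US=1 PS=0]
  L1: frame=0x4B idx=0 entry=0x4D007 [P=1 RW=1 US=1 PS=0]
  ⇒ phys 0x4D1E3  [2 reads]

Access #5 fault: NONE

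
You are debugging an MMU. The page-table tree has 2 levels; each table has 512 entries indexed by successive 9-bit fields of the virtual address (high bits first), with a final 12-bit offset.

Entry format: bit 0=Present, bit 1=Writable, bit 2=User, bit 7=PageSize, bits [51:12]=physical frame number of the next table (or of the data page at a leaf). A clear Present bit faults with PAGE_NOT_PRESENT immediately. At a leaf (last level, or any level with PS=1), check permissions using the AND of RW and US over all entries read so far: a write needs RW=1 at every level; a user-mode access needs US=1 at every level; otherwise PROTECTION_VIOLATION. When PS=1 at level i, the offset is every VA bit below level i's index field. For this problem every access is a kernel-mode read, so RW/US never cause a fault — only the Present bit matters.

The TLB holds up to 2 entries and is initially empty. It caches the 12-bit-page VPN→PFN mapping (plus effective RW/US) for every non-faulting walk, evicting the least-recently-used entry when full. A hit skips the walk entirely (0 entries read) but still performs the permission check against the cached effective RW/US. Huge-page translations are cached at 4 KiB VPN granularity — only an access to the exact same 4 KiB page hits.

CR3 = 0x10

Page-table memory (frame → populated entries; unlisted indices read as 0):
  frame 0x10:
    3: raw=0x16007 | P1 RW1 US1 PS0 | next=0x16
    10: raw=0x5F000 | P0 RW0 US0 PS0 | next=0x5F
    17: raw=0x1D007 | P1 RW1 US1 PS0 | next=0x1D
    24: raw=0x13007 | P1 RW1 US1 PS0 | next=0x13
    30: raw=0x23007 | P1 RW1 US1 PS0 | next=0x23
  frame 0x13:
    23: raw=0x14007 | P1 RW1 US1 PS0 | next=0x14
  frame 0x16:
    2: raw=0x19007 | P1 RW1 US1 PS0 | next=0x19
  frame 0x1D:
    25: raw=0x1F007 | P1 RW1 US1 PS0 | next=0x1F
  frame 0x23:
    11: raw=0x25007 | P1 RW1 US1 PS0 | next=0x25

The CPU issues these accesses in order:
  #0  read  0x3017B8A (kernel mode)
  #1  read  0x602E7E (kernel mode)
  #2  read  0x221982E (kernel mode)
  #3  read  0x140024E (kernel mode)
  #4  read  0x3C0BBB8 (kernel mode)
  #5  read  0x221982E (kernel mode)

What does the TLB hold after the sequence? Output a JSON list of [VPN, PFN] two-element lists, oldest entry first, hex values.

Walk each access:
#0 VA=0x3017B8A (r,kernel):
  L0 @0x10[24] → 0x13007  P=1,RW=1,US=1,PS=0
  L1 @0x13[23] → 0x14007  P=1,RW=1,US=1,PS=0
  ✓ 0x14B8A  — 2 lookups
#1 VA=0x602E7E (r,kernel):
  L0 @0x10[3] → 0x16007  P=1,RW=1,US=1,PS=0
  L1 @0x16[2] → 0x19007  P=1,RW=1,US=1,PS=0
  ✓ 0x19E7E  — 2 lookups
#2 VA=0x221982E (r,kernel):
  L0 @0x10[17] → 0x1D007  P=1,RW=1,US=1,PS=0
  L1 @0x1D[25] → 0x1F007  P=1,RW=1,US=1,PS=0
  ✓ 0x1F82E  — 2 lookups
#3 VA=0x140024E (r,kernel):
  L0 @0x10[10] → 0x5F000  P=0,RW=0,US=0,PS=0
  → PAGE_NOT_PRESENT  (1 entries read)
#4 VA=0x3C0BBB8 (r,kernel):
  L0 @0x10[30] → 0x23007  P=1,RW=1,US=1,PS=0
  L1 @0x23[11] → 0x25007  P=1,RW=1,US=1,PS=0
  ✓ 0x25BB8  — 2 lookups
#5 VA=0x221982E (r,kernel):
  TLB hit vpn=0x2219 → PA=0x1F82E

TLB: [["0x3C0B", "0x25"], ["0x2219", "0x1F"]]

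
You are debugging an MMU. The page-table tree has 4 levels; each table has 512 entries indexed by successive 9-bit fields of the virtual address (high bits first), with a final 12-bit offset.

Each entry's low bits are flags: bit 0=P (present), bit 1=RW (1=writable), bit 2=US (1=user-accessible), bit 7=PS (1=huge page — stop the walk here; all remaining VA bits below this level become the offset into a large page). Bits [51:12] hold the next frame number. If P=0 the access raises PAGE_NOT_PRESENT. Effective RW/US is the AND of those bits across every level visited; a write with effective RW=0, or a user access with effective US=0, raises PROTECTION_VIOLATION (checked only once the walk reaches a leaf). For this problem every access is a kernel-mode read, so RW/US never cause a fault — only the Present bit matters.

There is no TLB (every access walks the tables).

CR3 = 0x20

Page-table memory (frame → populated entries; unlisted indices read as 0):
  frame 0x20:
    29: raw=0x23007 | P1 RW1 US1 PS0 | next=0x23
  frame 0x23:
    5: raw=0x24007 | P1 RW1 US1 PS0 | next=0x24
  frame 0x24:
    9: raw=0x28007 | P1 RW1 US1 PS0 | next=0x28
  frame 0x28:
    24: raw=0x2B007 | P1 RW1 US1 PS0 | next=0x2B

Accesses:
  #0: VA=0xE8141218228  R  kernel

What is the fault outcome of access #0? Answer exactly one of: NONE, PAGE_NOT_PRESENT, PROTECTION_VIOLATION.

Trace:
#0 VA=0xE8141218228 (r,kernel):
  L0 @0x20[29] → 0x23007  P=1,RW=1,US=1,PS=0
  L1 @0x23[5] → 0x24007  P=1,RW=1,US=1,PS=0
  L2 @0x24[9] → 0x28007  P=1,RW=1,US=1,PS=0
  L3 @0x28[24] → 0x2B007  P=1,RW=1,US=1,PS=0
  ✓ 0x2B228  — 4 lookups

Access #0 fault: NONE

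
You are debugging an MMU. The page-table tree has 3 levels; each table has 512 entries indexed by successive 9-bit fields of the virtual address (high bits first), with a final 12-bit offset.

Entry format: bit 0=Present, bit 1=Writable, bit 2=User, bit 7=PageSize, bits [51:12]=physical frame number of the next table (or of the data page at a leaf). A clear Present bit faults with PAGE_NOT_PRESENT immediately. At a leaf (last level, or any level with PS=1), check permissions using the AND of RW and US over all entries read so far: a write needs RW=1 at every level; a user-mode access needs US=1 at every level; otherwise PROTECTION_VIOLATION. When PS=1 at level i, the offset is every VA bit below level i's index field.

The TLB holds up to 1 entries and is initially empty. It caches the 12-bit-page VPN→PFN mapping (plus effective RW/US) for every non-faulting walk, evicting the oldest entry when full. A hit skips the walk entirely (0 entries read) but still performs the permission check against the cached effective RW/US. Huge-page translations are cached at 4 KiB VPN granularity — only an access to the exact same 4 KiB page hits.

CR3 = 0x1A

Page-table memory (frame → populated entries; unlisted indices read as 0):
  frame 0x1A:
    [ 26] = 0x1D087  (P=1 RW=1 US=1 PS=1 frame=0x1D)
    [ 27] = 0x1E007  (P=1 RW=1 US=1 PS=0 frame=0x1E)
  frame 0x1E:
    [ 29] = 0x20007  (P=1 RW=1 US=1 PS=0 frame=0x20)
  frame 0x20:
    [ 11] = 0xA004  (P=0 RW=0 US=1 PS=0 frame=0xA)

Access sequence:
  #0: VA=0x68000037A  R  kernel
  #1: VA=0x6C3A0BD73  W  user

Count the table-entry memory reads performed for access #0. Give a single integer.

Per-access translation:
#0 VA=0x68000037A (r,kernel):
  L0: frame=0x1A idx=26 entry=0x1D087 [P=1 RW=1 US=1 PS=1]
  ⇒ phys 0x1D37A (huge @L0)  [1 reads]
#1 VA=0x6C3A0BD73 (w,user):
  L0: frame=0x1A idx=27 entry=0x1E007 [P=1 RW=1 US=1 PS=0]
  L1: frame=0x1E idx=29 entry=0x20007 [P=1 RW=1 US=1 PS=0]
  L2: frame=0x20 idx=11 entry=0xA004 [P=0 RW=0 US=1 PS=0]
  → PAGE_NOT_PRESENT  (3 entries read)

Entries read for #0: 1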